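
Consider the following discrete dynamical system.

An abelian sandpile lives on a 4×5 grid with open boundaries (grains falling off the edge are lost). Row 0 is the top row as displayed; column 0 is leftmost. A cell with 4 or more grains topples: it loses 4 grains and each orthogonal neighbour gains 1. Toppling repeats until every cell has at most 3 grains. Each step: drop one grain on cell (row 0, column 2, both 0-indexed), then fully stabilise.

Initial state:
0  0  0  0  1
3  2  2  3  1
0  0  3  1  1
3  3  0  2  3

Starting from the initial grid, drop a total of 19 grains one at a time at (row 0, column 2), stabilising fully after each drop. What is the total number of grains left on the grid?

39

gen 0: 0  0  0  0  1
3  2  2  3  1
0  0  3  1  1
3  3  0  2  3
gen 1: 0  0  1  0  1
3  2  2  3  1
0  0  3  1  1
3  3  0  2  3
gen 2: 0  0  2  0  1
3  2  2  3  1
0  0  3  1  1
3  3  0  2  3
gen 3: 0  0  3  0  1
3  2  2  3  1
0  0  3  1  1
3  3  0  2  3
gen 4: 0  1  0  1  1
3  2  3  3  1
0  0  3  1  1
3  3  0  2  3
gen 5: 0  1  1  1  1
3  2  3  3  1
0  0  3  1  1
3  3  0  2  3
gen 6: 0  1  2  1  1
3  2  3  3  1
0  0  3  1  1
3  3  0  2  3
gen 7: 0  1  3  1  1
3  2  3  3  1
0  0  3  1  1
3  3  0  2  3
gen 8: 0  2  1  3  1
3  3  2  0  2
0  1  0  3  1
3  3  1  2  3
gen 9: 0  2  2  3  1
3  3  2  0  2
0  1  0  3  1
3  3  1  2  3
gen 10: 0  2  3  3  1
3  3  2  0  2
0  1  0  3  1
3  3  1  2  3
gen 11: 0  3  1  0  2
3  3  3  1  2
0  1  0  3  1
3  3  1  2  3
gen 12: 0  3  2  0  2
3  3  3  1  2
0  1  0  3  1
3  3  1  2  3
gen 13: 0  3  3  0  2
3  3  3  1  2
0  1  0  3  1
3  3  1  2  3
gen 14: 2  1  2  1  2
0  2  1  2  2
1  2  1  3  1
3  3  1  2  3
gen 15: 2  1  3  1  2
0  2  1  2  2
1  2  1  3  1
3  3  1  2  3
gen 16: 2  2  0  2  2
0  2  2  2  2
1  2  1  3  1
3  3  1  2  3
gen 17: 2  2  1  2  2
0  2  2  2  2
1  2  1  3  1
3  3  1  2  3
gen 18: 2  2  2  2  2
0  2  2  2  2
1  2  1  3  1
3  3  1  2  3
gen 19: 2  2  3  2  2
0  2  2  2  2
1  2  1  3  1
3  3  1  2  3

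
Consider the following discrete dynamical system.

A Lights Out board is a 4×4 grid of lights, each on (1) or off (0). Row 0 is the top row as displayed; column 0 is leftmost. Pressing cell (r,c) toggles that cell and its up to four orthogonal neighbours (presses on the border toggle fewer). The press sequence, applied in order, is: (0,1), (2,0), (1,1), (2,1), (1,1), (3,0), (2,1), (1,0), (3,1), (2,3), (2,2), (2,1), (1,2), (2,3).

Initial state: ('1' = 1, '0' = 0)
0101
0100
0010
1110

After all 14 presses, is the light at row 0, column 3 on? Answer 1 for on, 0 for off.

1

0) 0101
0100
0010
1110
1) 1011
0000
0010
1110
2) 1011
1000
1110
0110
3) 1111
0110
1010
0110
4) 1111
0010
0100
0010
5) 1011
1100
0000
0010
6) 1011
1100
1000
1110
7) 1011
1000
0110
1010
8) 0011
0100
1110
1010
9) 0011
0100
1010
0100
10) 0011
0101
1001
0101
11) 0011
0111
1110
0111
12) 0011
0011
0000
0011
13) 0001
0100
0010
0011
14) 0001
0101
0001
0010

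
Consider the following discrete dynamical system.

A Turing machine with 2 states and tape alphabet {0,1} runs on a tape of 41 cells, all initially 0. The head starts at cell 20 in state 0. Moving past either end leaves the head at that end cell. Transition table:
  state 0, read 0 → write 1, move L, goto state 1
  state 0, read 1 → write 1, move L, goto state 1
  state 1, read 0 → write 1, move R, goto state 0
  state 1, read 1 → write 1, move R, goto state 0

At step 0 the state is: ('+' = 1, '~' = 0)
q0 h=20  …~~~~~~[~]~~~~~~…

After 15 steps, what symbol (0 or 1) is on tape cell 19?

0) q0 h=20  …~~~~~~[~]~~~~~~…
1) q1 h=19  …~~~~~~[~]+~~~~~…
2) q0 h=20  …~~~~~+[+]~~~~~~…
3) q1 h=19  …~~~~~~[+]+~~~~~…
4) q0 h=20  …~~~~~+[+]~~~~~~…
5) q1 h=19  …~~~~~~[+]+~~~~~…
6) q0 h=20  …~~~~~+[+]~~~~~~…
7) q1 h=19  …~~~~~~[+]+~~~~~…
8) q0 h=20  …~~~~~+[+]~~~~~~…
9) q1 h=19  …~~~~~~[+]+~~~~~…
10) q0 h=20  …~~~~~+[+]~~~~~~…
11) q1 h=19  …~~~~~~[+]+~~~~~…
12) q0 h=20  …~~~~~+[+]~~~~~~…
13) q1 h=19  …~~~~~~[+]+~~~~~…
14) q0 h=20  …~~~~~+[+]~~~~~~…
15) q1 h=19  …~~~~~~[+]+~~~~~…

1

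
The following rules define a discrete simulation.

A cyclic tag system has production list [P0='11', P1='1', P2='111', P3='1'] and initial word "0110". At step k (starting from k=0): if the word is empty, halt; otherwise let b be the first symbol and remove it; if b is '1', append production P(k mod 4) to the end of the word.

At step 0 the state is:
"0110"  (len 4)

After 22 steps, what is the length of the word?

17

t=0: "0110"  (len 4)
t=1: "110"  (len 3)
t=2: "101"  (len 3)
t=3: "01111"  (len 5)
t=4: "1111"  (len 4)
t=5: "11111"  (len 5)
t=6: "11111"  (len 5)
t=7: "1111111"  (len 7)
t=8: "1111111"  (len 7)
t=9: "11111111"  (len 8)
t=10: "11111111"  (len 8)
t=11: "1111111111"  (len 10)
t=12: "1111111111"  (len 10)
t=13: "11111111111"  (len 11)
t=14: "11111111111"  (len 11)
t=15: "1111111111111"  (len 13)
t=16: "1111111111111"  (len 13)
t=17: "11111111111111"  (len 14)
t=18: "11111111111111"  (len 14)
t=19: "1111111111111111"  (len 16)
t=20: "1111111111111111"  (len 16)
t=21: "11111111111111111"  (len 17)
t=22: "11111111111111111"  (len 17)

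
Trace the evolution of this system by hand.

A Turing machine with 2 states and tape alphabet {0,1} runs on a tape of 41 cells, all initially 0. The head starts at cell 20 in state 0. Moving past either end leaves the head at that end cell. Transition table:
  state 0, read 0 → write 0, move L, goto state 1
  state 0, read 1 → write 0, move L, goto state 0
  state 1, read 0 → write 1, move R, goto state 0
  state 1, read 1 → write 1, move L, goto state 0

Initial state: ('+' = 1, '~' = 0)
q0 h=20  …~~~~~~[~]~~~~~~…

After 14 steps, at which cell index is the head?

k=0  q0 h=20  …~~~~~~[~]~~~~~~…
k=1  q1 h=19  …~~~~~~[~]~~~~~~…
k=2  q0 h=20  …~~~~~+[~]~~~~~~…
k=3  q1 h=19  …~~~~~~[+]~~~~~~…
k=4  q0 h=18  …~~~~~~[~]+~~~~~…
k=5  q1 h=17  …~~~~~~[~]~+~~~~…
k=6  q0 h=18  …~~~~~+[~]+~~~~~…
k=7  q1 h=17  …~~~~~~[+]~+~~~~…
k=8  q0 h=16  …~~~~~~[~]+~+~~~…
k=9  q1 h=15  …~~~~~~[~]~+~+~~…
k=10  q0 h=16  …~~~~~+[~]+~+~~~…
k=11  q1 h=15  …~~~~~~[+]~+~+~~…
k=12  q0 h=14  …~~~~~~[~]+~+~+~…
k=13  q1 h=13  …~~~~~~[~]~+~+~+…
k=14  q0 h=14  …~~~~~+[~]+~+~+~…

14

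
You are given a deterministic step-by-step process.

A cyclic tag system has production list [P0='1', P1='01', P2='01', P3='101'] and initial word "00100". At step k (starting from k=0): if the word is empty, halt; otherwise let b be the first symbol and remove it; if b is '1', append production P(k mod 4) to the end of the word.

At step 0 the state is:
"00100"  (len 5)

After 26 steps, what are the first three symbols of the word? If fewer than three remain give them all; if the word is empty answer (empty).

0) "00100"  (len 5)
1) "0100"  (len 4)
2) "100"  (len 3)
3) "0001"  (len 4)
4) "001"  (len 3)
5) "01"  (len 2)
6) "1"  (len 1)
7) "01"  (len 2)
8) "1"  (len 1)
9) "1"  (len 1)
10) "01"  (len 2)
11) "1"  (len 1)
12) "101"  (len 3)
13) "011"  (len 3)
14) "11"  (len 2)
15) "101"  (len 3)
16) "01101"  (len 5)
17) "1101"  (len 4)
18) "10101"  (len 5)
19) "010101"  (len 6)
20) "10101"  (len 5)
21) "01011"  (len 5)
22) "1011"  (len 4)
23) "01101"  (len 5)
24) "1101"  (len 4)
25) "1011"  (len 4)
26) "01101"  (len 5)

011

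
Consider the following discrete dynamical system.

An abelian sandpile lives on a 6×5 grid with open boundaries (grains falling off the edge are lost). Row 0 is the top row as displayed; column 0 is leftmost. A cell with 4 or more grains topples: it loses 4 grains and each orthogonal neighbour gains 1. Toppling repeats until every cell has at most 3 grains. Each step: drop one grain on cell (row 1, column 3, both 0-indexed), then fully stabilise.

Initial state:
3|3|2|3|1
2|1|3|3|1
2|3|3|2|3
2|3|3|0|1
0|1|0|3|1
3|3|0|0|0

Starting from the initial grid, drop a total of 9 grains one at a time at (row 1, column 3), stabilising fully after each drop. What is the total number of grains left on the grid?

51

t=0: 3|3|2|3|1
2|1|3|3|1
2|3|3|2|3
2|3|3|0|1
0|1|0|3|1
3|3|0|0|0
t=1: 1|2|1|1|2
1|1|3|3|3
1|3|3|1|0
0|2|1|2|2
1|2|1|3|1
3|3|0|0|0
t=2: 1|2|2|2|3
1|3|1|2|0
2|0|1|3|1
0|3|2|2|2
1|2|1|3|1
3|3|0|0|0
t=3: 1|2|2|2|3
1|3|1|3|0
2|0|1|3|1
0|3|2|2|2
1|2|1|3|1
3|3|0|0|0
t=4: 1|2|2|3|3
1|3|2|1|1
2|0|2|0|2
0|3|2|3|2
1|2|1|3|1
3|3|0|0|0
t=5: 1|2|2|3|3
1|3|2|2|1
2|0|2|0|2
0|3|2|3|2
1|2|1|3|1
3|3|0|0|0
t=6: 1|2|2|3|3
1|3|2|3|1
2|0|2|0|2
0|3|2|3|2
1|2|1|3|1
3|3|0|0|0
t=7: 1|2|3|1|0
1|3|3|1|3
2|0|2|1|2
0|3|2|3|2
1|2|1|3|1
3|3|0|0|0
t=8: 1|2|3|1|0
1|3|3|2|3
2|0|2|1|2
0|3|2|3|2
1|2|1|3|1
3|3|0|0|0
t=9: 1|2|3|1|0
1|3|3|3|3
2|0|2|1|2
0|3|2|3|2
1|2|1|3|1
3|3|0|0|0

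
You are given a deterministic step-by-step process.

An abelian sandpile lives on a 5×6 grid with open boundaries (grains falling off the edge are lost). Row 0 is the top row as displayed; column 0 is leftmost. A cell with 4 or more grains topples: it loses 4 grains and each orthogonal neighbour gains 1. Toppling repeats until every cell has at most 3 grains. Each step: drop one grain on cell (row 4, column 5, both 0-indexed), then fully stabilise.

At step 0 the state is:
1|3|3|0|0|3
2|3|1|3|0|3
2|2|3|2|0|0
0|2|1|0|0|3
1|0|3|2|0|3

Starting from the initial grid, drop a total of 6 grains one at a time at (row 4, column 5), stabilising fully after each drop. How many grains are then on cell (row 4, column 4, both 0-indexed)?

t=0: 1|3|3|0|0|3
2|3|1|3|0|3
2|2|3|2|0|0
0|2|1|0|0|3
1|0|3|2|0|3
t=1: 1|3|3|0|0|3
2|3|1|3|0|3
2|2|3|2|0|1
0|2|1|0|1|0
1|0|3|2|1|1
t=2: 1|3|3|0|0|3
2|3|1|3|0|3
2|2|3|2|0|1
0|2|1|0|1|0
1|0|3|2|1|2
t=3: 1|3|3|0|0|3
2|3|1|3|0|3
2|2|3|2|0|1
0|2|1|0|1|0
1|0|3|2|1|3
t=4: 1|3|3|0|0|3
2|3|1|3|0|3
2|2|3|2|0|1
0|2|1|0|1|1
1|0|3|2|2|0
t=5: 1|3|3|0|0|3
2|3|1|3|0|3
2|2|3|2|0|1
0|2|1|0|1|1
1|0|3|2|2|1
t=6: 1|3|3|0|0|3
2|3|1|3|0|3
2|2|3|2|0|1
0|2|1|0|1|1
1|0|3|2|2|2

2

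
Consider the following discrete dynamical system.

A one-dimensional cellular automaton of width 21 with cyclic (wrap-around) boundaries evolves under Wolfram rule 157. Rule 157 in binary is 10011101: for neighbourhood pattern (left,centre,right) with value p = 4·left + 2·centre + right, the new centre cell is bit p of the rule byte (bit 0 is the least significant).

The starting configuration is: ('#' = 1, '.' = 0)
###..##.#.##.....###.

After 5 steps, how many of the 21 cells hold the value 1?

k=0  ###..##.#.##.....###.
k=1  ##.#.#..#.#.####.##..
k=2  #..#.##.#.#.###..#.#.
k=3  ##.#.#..#.#.##.#.#.#.
k=4  #..#.##.#.#.#..#.#.#.
k=5  ##.#.#..#.#.##.#.#.#.

11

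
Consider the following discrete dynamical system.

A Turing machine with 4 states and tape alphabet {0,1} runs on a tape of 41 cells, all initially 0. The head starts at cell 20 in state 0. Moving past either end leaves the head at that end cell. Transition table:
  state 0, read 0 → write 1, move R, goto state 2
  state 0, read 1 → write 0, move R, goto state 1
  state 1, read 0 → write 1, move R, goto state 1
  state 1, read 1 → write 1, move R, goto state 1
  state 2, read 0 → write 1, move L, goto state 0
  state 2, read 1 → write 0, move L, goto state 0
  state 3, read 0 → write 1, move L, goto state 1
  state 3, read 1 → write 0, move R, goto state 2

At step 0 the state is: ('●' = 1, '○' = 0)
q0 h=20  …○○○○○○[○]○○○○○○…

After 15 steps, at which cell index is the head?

gen 0: q0 h=20  …○○○○○○[○]○○○○○○…
gen 1: q2 h=21  …○○○○○●[○]○○○○○○…
gen 2: q0 h=20  …○○○○○○[●]●○○○○○…
gen 3: q1 h=21  …○○○○○○[●]○○○○○○…
gen 4: q1 h=22  …○○○○○●[○]○○○○○○…
gen 5: q1 h=23  …○○○○●●[○]○○○○○○…
gen 6: q1 h=24  …○○○●●●[○]○○○○○○…
gen 7: q1 h=25  …○○●●●●[○]○○○○○○…
gen 8: q1 h=26  …○●●●●●[○]○○○○○○…
gen 9: q1 h=27  …●●●●●●[○]○○○○○○…
gen 10: q1 h=28  …●●●●●●[○]○○○○○○…
gen 11: q1 h=29  …●●●●●●[○]○○○○○○…
gen 12: q1 h=30  …●●●●●●[○]○○○○○○…
gen 13: q1 h=31  …●●●●●●[○]○○○○○○…
gen 14: q1 h=32  …●●●●●●[○]○○○○○○…
gen 15: q1 h=33  …●●●●●●[○]○○○○○○…

33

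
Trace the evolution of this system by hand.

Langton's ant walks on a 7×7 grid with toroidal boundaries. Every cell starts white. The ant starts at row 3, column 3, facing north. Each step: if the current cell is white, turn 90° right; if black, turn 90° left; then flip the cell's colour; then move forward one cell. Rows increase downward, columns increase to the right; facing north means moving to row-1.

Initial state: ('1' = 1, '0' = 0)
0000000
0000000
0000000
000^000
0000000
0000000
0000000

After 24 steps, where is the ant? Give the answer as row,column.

5,1

t=0: 0000000
0000000
0000000
000^000
0000000
0000000
0000000
t=1: 0000000
0000000
0000000
0001>00
0000000
0000000
0000000
t=2: 0000000
0000000
0000000
0001100
0000v00
0000000
0000000
t=3: 0000000
0000000
0000000
0001100
000<100
0000000
0000000
t=4: 0000000
0000000
0000000
000^100
0001100
0000000
0000000
t=5: 0000000
0000000
0000000
00<0100
0001100
0000000
0000000
t=6: 0000000
0000000
00^0000
0010100
0001100
0000000
0000000
t=7: 0000000
0000000
001>000
0010100
0001100
0000000
0000000
t=8: 0000000
0000000
0011000
001v100
0001100
0000000
0000000
t=9: 0000000
0000000
0011000
00<1100
0001100
0000000
0000000
t=10: 0000000
0000000
0011000
0001100
00v1100
0000000
0000000
t=11: 0000000
0000000
0011000
0001100
0<11100
0000000
0000000
t=12: 0000000
0000000
0011000
0^01100
0111100
0000000
0000000
t=13: 0000000
0000000
0011000
01>1100
0111100
0000000
0000000
t=14: 0000000
0000000
0011000
0111100
01v1100
0000000
0000000
t=15: 0000000
0000000
0011000
0111100
010>100
0000000
0000000
t=16: 0000000
0000000
0011000
011^100
0100100
0000000
0000000
t=17: 0000000
0000000
0011000
01<0100
0100100
0000000
0000000
t=18: 0000000
0000000
0011000
0100100
01v0100
0000000
0000000
t=19: 0000000
0000000
0011000
0100100
0<10100
0000000
0000000
t=20: 0000000
0000000
0011000
0100100
0010100
0v00000
0000000
t=21: 0000000
0000000
0011000
0100100
0010100
<100000
0000000
t=22: 0000000
0000000
0011000
0100100
^010100
1100000
0000000
t=23: 0000000
0000000
0011000
0100100
1>10100
1100000
0000000
t=24: 0000000
0000000
0011000
0100100
1110100
1v00000
0000000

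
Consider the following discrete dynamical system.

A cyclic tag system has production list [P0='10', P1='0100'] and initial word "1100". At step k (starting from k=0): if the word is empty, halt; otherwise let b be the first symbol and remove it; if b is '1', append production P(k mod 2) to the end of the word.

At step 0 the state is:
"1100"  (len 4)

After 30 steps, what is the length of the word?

gen 0: "1100"  (len 4)
gen 1: "10010"  (len 5)
gen 2: "00100100"  (len 8)
gen 3: "0100100"  (len 7)
gen 4: "100100"  (len 6)
gen 5: "0010010"  (len 7)
gen 6: "010010"  (len 6)
gen 7: "10010"  (len 5)
gen 8: "00100100"  (len 8)
gen 9: "0100100"  (len 7)
gen 10: "100100"  (len 6)
gen 11: "0010010"  (len 7)
gen 12: "010010"  (len 6)
gen 13: "10010"  (len 5)
gen 14: "00100100"  (len 8)
gen 15: "0100100"  (len 7)
gen 16: "100100"  (len 6)
gen 17: "0010010"  (len 7)
gen 18: "010010"  (len 6)
gen 19: "10010"  (len 5)
gen 20: "00100100"  (len 8)
gen 21: "0100100"  (len 7)
gen 22: "100100"  (len 6)
gen 23: "0010010"  (len 7)
gen 24: "010010"  (len 6)
gen 25: "10010"  (len 5)
gen 26: "00100100"  (len 8)
gen 27: "0100100"  (len 7)
gen 28: "100100"  (len 6)
gen 29: "0010010"  (len 7)
gen 30: "010010"  (len 6)

6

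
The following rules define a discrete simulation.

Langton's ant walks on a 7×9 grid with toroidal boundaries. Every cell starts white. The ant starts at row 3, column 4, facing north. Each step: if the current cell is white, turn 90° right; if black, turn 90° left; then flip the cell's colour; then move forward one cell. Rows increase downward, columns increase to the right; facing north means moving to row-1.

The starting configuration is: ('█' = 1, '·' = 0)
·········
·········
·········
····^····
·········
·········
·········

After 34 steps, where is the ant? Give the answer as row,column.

6,3

t=0: ·········
·········
·········
····^····
·········
·········
·········
t=1: ·········
·········
·········
····█>···
·········
·········
·········
t=2: ·········
·········
·········
····██···
·····v···
·········
·········
t=3: ·········
·········
·········
····██···
····<█···
·········
·········
t=4: ·········
·········
·········
····^█···
····██···
·········
·········
t=5: ·········
·········
·········
···<·█···
····██···
·········
·········
t=6: ·········
·········
···^·····
···█·█···
····██···
·········
·········
t=7: ·········
·········
···█>····
···█·█···
····██···
·········
·········
t=8: ·········
·········
···██····
···█v█···
····██···
·········
·········
t=9: ·········
·········
···██····
···<██···
····██···
·········
·········
t=10: ·········
·········
···██····
····██···
···v██···
·········
·········
t=11: ·········
·········
···██····
····██···
··<███···
·········
·········
t=12: ·········
·········
···██····
··^·██···
··████···
·········
·········
t=13: ·········
·········
···██····
··█>██···
··████···
·········
·········
t=14: ·········
·········
···██····
··████···
··█v██···
·········
·········
t=15: ·········
·········
···██····
··████···
··█·>█···
·········
·········
t=16: ·········
·········
···██····
··██^█···
··█··█···
·········
·········
t=17: ·········
·········
···██····
··█<·█···
··█··█···
·········
·········
t=18: ·········
·········
···██····
··█··█···
··█v·█···
·········
·········
t=19: ·········
·········
···██····
··█··█···
··<█·█···
·········
·········
t=20: ·········
·········
···██····
··█··█···
···█·█···
··v······
·········
t=21: ·········
·········
···██····
··█··█···
···█·█···
·<█······
·········
t=22: ·········
·········
···██····
··█··█···
·^·█·█···
·██······
·········
t=23: ·········
·········
···██····
··█··█···
·█>█·█···
·██······
·········
t=24: ·········
·········
···██····
··█··█···
·███·█···
·█v······
·········
t=25: ·········
·········
···██····
··█··█···
·███·█···
·█·>·····
·········
t=26: ·········
·········
···██····
··█··█···
·███·█···
·█·█·····
···v·····
t=27: ·········
·········
···██····
··█··█···
·███·█···
·█·█·····
··<█·····
t=28: ·········
·········
···██····
··█··█···
·███·█···
·█^█·····
··██·····
t=29: ·········
·········
···██····
··█··█···
·███·█···
·██>·····
··██·····
t=30: ·········
·········
···██····
··█··█···
·██^·█···
·██······
··██·····
t=31: ·········
·········
···██····
··█··█···
·█<··█···
·██······
··██·····
t=32: ·········
·········
···██····
··█··█···
·█···█···
·█v······
··██·····
t=33: ·········
·········
···██····
··█··█···
·█···█···
·█·>·····
··██·····
t=34: ·········
·········
···██····
··█··█···
·█···█···
·█·█·····
··█v·····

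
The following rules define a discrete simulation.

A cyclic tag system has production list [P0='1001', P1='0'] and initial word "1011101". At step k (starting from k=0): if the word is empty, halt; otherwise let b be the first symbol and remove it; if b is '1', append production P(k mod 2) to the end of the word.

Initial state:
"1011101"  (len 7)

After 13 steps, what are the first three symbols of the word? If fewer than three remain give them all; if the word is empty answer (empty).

step 0: "1011101"  (len 7)
step 1: "0111011001"  (len 10)
step 2: "111011001"  (len 9)
step 3: "110110011001"  (len 12)
step 4: "101100110010"  (len 12)
step 5: "011001100101001"  (len 15)
step 6: "11001100101001"  (len 14)
step 7: "10011001010011001"  (len 17)
step 8: "00110010100110010"  (len 17)
step 9: "0110010100110010"  (len 16)
step 10: "110010100110010"  (len 15)
step 11: "100101001100101001"  (len 18)
step 12: "001010011001010010"  (len 18)
step 13: "01010011001010010"  (len 17)

010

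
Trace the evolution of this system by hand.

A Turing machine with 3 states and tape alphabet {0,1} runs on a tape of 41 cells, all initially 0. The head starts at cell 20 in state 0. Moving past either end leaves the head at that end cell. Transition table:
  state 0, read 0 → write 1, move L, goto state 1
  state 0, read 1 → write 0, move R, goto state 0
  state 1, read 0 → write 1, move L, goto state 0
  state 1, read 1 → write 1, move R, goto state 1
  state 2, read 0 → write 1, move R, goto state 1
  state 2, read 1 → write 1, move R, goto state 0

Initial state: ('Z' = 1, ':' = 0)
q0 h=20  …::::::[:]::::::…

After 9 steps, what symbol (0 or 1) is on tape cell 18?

1

[0] q0 h=20  …::::::[:]::::::…
[1] q1 h=19  …::::::[:]Z:::::…
[2] q0 h=18  …::::::[:]ZZ::::…
[3] q1 h=17  …::::::[:]ZZZ:::…
[4] q0 h=16  …::::::[:]ZZZZ::…
[5] q1 h=15  …::::::[:]ZZZZZ:…
[6] q0 h=14  …::::::[:]ZZZZZZ…
[7] q1 h=13  …::::::[:]ZZZZZZ…
[8] q0 h=12  …::::::[:]ZZZZZZ…
[9] q1 h=11  …::::::[:]ZZZZZZ…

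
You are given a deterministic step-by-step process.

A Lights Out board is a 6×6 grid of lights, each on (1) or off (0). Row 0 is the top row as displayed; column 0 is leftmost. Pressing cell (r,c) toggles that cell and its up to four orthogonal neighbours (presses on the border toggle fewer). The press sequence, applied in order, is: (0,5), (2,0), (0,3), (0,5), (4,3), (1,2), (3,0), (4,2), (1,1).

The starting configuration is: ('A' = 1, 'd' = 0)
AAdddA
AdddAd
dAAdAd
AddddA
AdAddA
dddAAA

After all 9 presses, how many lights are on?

20

0) AAdddA
AdddAd
dAAdAd
AddddA
AdAddA
dddAAA
1) AAddAd
AdddAA
dAAdAd
AddddA
AdAddA
dddAAA
2) AAddAd
ddddAA
AdAdAd
dddddA
AdAddA
dddAAA
3) AAAAdd
dddAAA
AdAdAd
dddddA
AdAddA
dddAAA
4) AAAAAA
dddAAd
AdAdAd
dddddA
AdAddA
dddAAA
5) AAAAAA
dddAAd
AdAdAd
dddAdA
AddAAA
ddddAA
6) AAdAAA
dAAdAd
AdddAd
dddAdA
AddAAA
ddddAA
7) AAdAAA
dAAdAd
ddddAd
AAdAdA
dddAAA
ddddAA
8) AAdAAA
dAAdAd
ddddAd
AAAAdA
dAAdAA
ddAdAA
9) AddAAA
AdddAd
dAddAd
AAAAdA
dAAdAA
ddAdAA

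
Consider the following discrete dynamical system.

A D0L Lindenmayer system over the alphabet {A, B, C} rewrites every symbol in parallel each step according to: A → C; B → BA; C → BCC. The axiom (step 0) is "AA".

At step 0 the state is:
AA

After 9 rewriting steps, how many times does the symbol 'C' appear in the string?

1232

gen 0: AA
gen 1: CC
gen 2: BCCBCC
gen 3: BABCCBCCBABCCBCC
gen 4: BACBABCCBCCBABCCBCCBACBABCCBCCBABCCBCC
gen 5: BACBCCBACBABCCBCCBABCCBCCBACBABCCBCCBABCCBCCBACBCCBACBABCCBCCBABCCBCCBACBABCCBCCBABCCBCC
gen 6: BACBCCBABCCBCCBACBCCBACBABCCBCCBABCCBCCBACBABCCBCCBABCCBCC…BCCBCCBABCCBCCBACBCCBACBABCCBCCBABCCBCCBACBABCCBCCBABCCBCC  (len 204)
gen 7: BACBCCBABCCBCCBACBABCCBCCBABCCBCCBACBCCBABCCBCCBACBCCBACBA…BCCBCCBABCCBCCBACBCCBACBABCCBCCBABCCBCCBACBABCCBCCBABCCBCC  (len 474)
gen 8: BACBCCBABCCBCCBACBABCCBCCBABCCBCCBACBCCBACBABCCBCCBABCCBCC…BCCBCCBABCCBCCBACBCCBACBABCCBCCBABCCBCCBACBABCCBCCBABCCBCC  (len 1102)
gen 9: BACBCCBABCCBCCBACBABCCBCCBABCCBCCBACBCCBACBABCCBCCBABCCBCC…BCCBCCBABCCBCCBACBCCBACBABCCBCCBABCCBCCBACBABCCBCCBABCCBCC  (len 2562)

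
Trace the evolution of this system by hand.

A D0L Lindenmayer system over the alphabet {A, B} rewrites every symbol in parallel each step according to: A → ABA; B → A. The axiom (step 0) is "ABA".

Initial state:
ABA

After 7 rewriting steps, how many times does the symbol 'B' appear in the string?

step 0: ABA
step 1: ABAAABA
step 2: ABAAABAABAABAAABA
step 3: ABAAABAABAABAAABAABAAABAABAAABAABAABAAABA
step 4: ABAAABAABAABAAABAABAAABAABAAABAABAABAAABAABAAABAABAABAAABAABAAABAABAABAAABAABAAABAABAAABAABAABAAABA
step 5: ABAAABAABAABAAABAABAAABAABAAABAABAABAAABAABAAABAABAABAAABA…ABAAABAABAABAAABAABAAABAABAABAAABAABAAABAABAAABAABAABAAABA  (len 239)
step 6: ABAAABAABAABAAABAABAAABAABAAABAABAABAAABAABAAABAABAABAAABA…ABAAABAABAABAAABAABAAABAABAABAAABAABAAABAABAAABAABAABAAABA  (len 577)
step 7: ABAAABAABAABAAABAABAAABAABAAABAABAABAAABAABAAABAABAABAAABA…ABAAABAABAABAAABAABAAABAABAABAAABAABAAABAABAAABAABAABAAABA  (len 1393)

408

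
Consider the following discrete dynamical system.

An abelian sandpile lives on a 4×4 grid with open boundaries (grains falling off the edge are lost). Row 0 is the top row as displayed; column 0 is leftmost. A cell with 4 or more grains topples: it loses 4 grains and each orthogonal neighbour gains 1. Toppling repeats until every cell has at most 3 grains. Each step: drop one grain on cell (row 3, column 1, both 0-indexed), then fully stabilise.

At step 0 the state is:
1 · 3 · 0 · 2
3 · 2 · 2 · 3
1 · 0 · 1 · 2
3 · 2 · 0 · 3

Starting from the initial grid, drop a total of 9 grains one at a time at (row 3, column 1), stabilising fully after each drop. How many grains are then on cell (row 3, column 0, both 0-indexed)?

0) 1 · 3 · 0 · 2
3 · 2 · 2 · 3
1 · 0 · 1 · 2
3 · 2 · 0 · 3
1) 1 · 3 · 0 · 2
3 · 2 · 2 · 3
1 · 0 · 1 · 2
3 · 3 · 0 · 3
2) 1 · 3 · 0 · 2
3 · 2 · 2 · 3
2 · 1 · 1 · 2
0 · 1 · 1 · 3
3) 1 · 3 · 0 · 2
3 · 2 · 2 · 3
2 · 1 · 1 · 2
0 · 2 · 1 · 3
4) 1 · 3 · 0 · 2
3 · 2 · 2 · 3
2 · 1 · 1 · 2
0 · 3 · 1 · 3
5) 1 · 3 · 0 · 2
3 · 2 · 2 · 3
2 · 2 · 1 · 2
1 · 0 · 2 · 3
6) 1 · 3 · 0 · 2
3 · 2 · 2 · 3
2 · 2 · 1 · 2
1 · 1 · 2 · 3
7) 1 · 3 · 0 · 2
3 · 2 · 2 · 3
2 · 2 · 1 · 2
1 · 2 · 2 · 3
8) 1 · 3 · 0 · 2
3 · 2 · 2 · 3
2 · 2 · 1 · 2
1 · 3 · 2 · 3
9) 1 · 3 · 0 · 2
3 · 2 · 2 · 3
2 · 3 · 1 · 2
2 · 0 · 3 · 3

2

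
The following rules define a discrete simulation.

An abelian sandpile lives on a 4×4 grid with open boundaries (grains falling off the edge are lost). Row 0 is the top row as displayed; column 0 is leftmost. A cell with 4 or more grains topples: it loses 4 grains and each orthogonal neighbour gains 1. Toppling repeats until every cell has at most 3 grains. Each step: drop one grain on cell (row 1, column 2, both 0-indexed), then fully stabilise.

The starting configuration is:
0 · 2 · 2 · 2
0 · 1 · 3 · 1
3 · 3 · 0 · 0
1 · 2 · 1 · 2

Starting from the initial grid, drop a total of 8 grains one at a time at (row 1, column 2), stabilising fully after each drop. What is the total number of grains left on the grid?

gen 0: 0 · 2 · 2 · 2
0 · 1 · 3 · 1
3 · 3 · 0 · 0
1 · 2 · 1 · 2
gen 1: 0 · 2 · 3 · 2
0 · 2 · 0 · 2
3 · 3 · 1 · 0
1 · 2 · 1 · 2
gen 2: 0 · 2 · 3 · 2
0 · 2 · 1 · 2
3 · 3 · 1 · 0
1 · 2 · 1 · 2
gen 3: 0 · 2 · 3 · 2
0 · 2 · 2 · 2
3 · 3 · 1 · 0
1 · 2 · 1 · 2
gen 4: 0 · 2 · 3 · 2
0 · 2 · 3 · 2
3 · 3 · 1 · 0
1 · 2 · 1 · 2
gen 5: 0 · 3 · 0 · 3
0 · 3 · 1 · 3
3 · 3 · 2 · 0
1 · 2 · 1 · 2
gen 6: 0 · 3 · 0 · 3
0 · 3 · 2 · 3
3 · 3 · 2 · 0
1 · 2 · 1 · 2
gen 7: 0 · 3 · 0 · 3
0 · 3 · 3 · 3
3 · 3 · 2 · 0
1 · 2 · 1 · 2
gen 8: 1 · 0 · 3 · 0
2 · 2 · 3 · 1
0 · 2 · 0 · 2
2 · 3 · 2 · 2

25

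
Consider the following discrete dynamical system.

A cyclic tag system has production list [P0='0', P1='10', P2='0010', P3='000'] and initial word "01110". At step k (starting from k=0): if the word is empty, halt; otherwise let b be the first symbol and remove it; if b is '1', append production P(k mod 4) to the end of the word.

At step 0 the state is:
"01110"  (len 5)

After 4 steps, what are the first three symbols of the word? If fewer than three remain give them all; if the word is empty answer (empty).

0) "01110"  (len 5)
1) "1110"  (len 4)
2) "11010"  (len 5)
3) "10100010"  (len 8)
4) "0100010000"  (len 10)

010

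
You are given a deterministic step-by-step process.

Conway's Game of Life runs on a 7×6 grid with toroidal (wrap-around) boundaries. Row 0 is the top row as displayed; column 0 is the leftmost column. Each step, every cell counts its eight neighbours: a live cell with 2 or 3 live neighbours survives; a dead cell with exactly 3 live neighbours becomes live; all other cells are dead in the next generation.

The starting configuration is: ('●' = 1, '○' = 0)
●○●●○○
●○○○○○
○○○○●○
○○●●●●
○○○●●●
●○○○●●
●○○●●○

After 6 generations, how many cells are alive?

[0] ●○●●○○
●○○○○○
○○○○●○
○○●●●●
○○○●●●
●○○○●●
●○○●●○
[1] ●○●●●○
○●○●○●
○○○○●○
○○●○○○
○○●○○○
●○○○○○
●○●○○○
[2] ●○○○●○
●●○○○●
○○●●●○
○○○●○○
○●○○○○
○○○○○○
●○●○○○
[3] ○○○○○○
●●●○○○
●●●●●●
○○○●●○
○○○○○○
○●○○○○
○●○○○●
[4] ○○●○○○
○○○○●○
○○○○○○
●●○○○○
○○○○○○
●○○○○○
●○○○○○
[5] ○○○○○○
○○○○○○
○○○○○○
○○○○○○
●●○○○○
○○○○○○
○●○○○○
[6] ○○○○○○
○○○○○○
○○○○○○
○○○○○○
○○○○○○
●●○○○○
○○○○○○

2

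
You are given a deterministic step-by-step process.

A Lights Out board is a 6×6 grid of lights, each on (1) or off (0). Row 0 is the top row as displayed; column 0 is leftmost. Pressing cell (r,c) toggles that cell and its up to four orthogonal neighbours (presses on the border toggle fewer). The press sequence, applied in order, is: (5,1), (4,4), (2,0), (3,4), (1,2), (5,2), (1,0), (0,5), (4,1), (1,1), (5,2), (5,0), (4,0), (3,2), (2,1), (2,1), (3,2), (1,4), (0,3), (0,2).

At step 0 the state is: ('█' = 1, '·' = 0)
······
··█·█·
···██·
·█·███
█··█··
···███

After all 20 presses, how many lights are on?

[0] ······
··█·█·
···██·
·█·███
█··█··
···███
[1] ······
··█·█·
···██·
·█·███
██·█··
██████
[2] ······
··█·█·
···██·
·█·█·█
██··██
████·█
[3] ······
█·█·█·
██·██·
██·█·█
██··██
████·█
[4] ······
█·█·█·
██·█··
██··█·
██···█
████·█
[5] ··█···
██·██·
████··
██··█·
██···█
████·█
[6] ··█···
██·██·
████··
██··█·
███··█
█····█
[7] █·█···
···██·
·███··
██··█·
███··█
█····█
[8] █·█·██
···███
·███··
██··█·
███··█
█····█
[9] █·█·██
···███
·███··
█···█·
·····█
██···█
[10] ███·██
██████
··██··
█···█·
·····█
██···█
[11] ███·██
██████
··██··
█···█·
··█··█
█·██·█
[12] ███·██
██████
··██··
█···█·
█·█··█
·███·█
[13] ███·██
██████
··██··
····█·
·██··█
████·█
[14] ███·██
██████
···█··
·████·
·█···█
████·█
[15] ███·██
█·████
████··
··███·
·█···█
████·█
[16] ███·██
██████
···█··
·████·
·█···█
████·█
[17] ███·██
██████
··██··
····█·
·██··█
████·█
[18] ███··█
███···
··███·
····█·
·██··█
████·█
[19] ██·███
████··
··███·
····█·
·██··█
████·█
[20] █·█·██
██·█··
··███·
····█·
·██··█
████·█

19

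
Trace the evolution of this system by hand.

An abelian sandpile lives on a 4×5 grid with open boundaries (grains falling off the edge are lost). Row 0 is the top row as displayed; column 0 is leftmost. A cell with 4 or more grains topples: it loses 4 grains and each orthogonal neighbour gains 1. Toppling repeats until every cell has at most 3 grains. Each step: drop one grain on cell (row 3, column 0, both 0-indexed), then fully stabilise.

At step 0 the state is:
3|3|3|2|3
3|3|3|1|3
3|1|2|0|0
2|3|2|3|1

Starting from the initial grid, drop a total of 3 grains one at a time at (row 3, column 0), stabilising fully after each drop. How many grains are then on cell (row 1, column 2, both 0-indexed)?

2

[0] 3|3|3|2|3
3|3|3|1|3
3|1|2|0|0
2|3|2|3|1
[1] 3|3|3|2|3
3|3|3|1|3
3|1|2|0|0
3|3|2|3|1
[2] 1|2|1|3|3
2|3|2|2|3
2|1|1|2|0
2|2|1|0|2
[3] 1|2|1|3|3
2|3|2|2|3
2|1|1|2|0
3|2|1|0|2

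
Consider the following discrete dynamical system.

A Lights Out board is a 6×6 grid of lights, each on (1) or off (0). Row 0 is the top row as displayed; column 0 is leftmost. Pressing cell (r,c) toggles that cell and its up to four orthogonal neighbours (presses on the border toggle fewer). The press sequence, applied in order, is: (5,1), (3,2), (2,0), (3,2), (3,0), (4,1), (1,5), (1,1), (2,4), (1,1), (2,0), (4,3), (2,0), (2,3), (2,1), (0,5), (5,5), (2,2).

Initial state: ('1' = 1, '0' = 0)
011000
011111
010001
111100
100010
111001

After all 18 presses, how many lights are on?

gen 0: 011000
011111
010001
111100
100010
111001
gen 1: 011000
011111
010001
111100
110010
000001
gen 2: 011000
011111
011001
100000
111010
000001
gen 3: 011000
111111
101001
000000
111010
000001
gen 4: 011000
111111
100001
011100
110010
000001
gen 5: 011000
111111
000001
101100
010010
000001
gen 6: 011000
111111
000001
111100
101010
010001
gen 7: 011001
111100
000000
111100
101010
010001
gen 8: 001001
000100
010000
111100
101010
010001
gen 9: 001001
000110
010111
111110
101010
010001
gen 10: 011001
111110
000111
111110
101010
010001
gen 11: 011001
011110
110111
011110
101010
010001
gen 12: 011001
011110
110111
011010
100100
010101
gen 13: 011001
111110
000111
111010
100100
010101
gen 14: 011001
111010
001001
111110
100100
010101
gen 15: 011001
101010
110001
101110
100100
010101
gen 16: 011010
101011
110001
101110
100100
010101
gen 17: 011010
101011
110001
101110
100101
010110
gen 18: 011010
100011
101101
100110
100101
010110

19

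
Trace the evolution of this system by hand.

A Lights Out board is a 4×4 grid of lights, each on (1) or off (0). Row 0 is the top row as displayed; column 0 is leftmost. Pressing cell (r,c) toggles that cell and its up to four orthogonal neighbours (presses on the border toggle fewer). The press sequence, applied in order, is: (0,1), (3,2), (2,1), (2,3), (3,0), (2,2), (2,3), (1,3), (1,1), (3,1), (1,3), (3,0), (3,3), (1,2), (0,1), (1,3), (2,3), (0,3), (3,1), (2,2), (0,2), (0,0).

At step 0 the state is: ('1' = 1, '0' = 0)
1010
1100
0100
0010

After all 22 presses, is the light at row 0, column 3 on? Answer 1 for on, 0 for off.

1

gen 0: 1010
1100
0100
0010
gen 1: 0100
1000
0100
0010
gen 2: 0100
1000
0110
0101
gen 3: 0100
1100
1000
0001
gen 4: 0100
1101
1011
0000
gen 5: 0100
1101
0011
1100
gen 6: 0100
1111
0100
1110
gen 7: 0100
1110
0111
1111
gen 8: 0101
1101
0110
1111
gen 9: 0001
0011
0010
1111
gen 10: 0001
0011
0110
0001
gen 11: 0000
0000
0111
0001
gen 12: 0000
0000
1111
1101
gen 13: 0000
0000
1110
1110
gen 14: 0010
0111
1100
1110
gen 15: 1100
0011
1100
1110
gen 16: 1101
0000
1101
1110
gen 17: 1101
0001
1110
1111
gen 18: 1110
0000
1110
1111
gen 19: 1110
0000
1010
0001
gen 20: 1110
0010
1101
0011
gen 21: 1001
0000
1101
0011
gen 22: 0101
1000
1101
0011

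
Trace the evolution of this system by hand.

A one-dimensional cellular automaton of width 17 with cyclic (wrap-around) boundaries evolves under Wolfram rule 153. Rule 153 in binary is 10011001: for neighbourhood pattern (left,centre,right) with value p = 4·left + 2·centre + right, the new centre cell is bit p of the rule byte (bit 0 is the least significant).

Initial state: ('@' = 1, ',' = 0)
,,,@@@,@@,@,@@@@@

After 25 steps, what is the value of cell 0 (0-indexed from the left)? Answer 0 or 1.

1

gen 0: ,,,@@@,@@,@,@@@@@
gen 1: @@,@@,,@,,,,@@@@,
gen 2: @,,@,@,,@@@,@@@,,
gen 3: ,@,,,,@,@@,,@@,@,
gen 4: ,,@@@,,,@,@,@,,,@
gen 5: @,@@,@@,,,,,,@@,,
gen 6: ,,@,,@,@@@@@,@,@,
gen 7: @,,@,,,@@@@,,,,,@
gen 8: ,@,,@@,@@@,@@@@,@
gen 9: ,,@,@,,@@,,@@@,,,
gen 10: @,,,,@,@,@,@@,@@@
gen 11: ,@@@,,,,,,,@,,@@@
gen 12: ,@@,@@@@@@,,@,@@,
gen 13: ,@,,@@@@@,@,,,@,@
gen 14: ,,@,@@@@,,,@@,,,,
gen 15: @,,,@@@,@@,@,@@@@
gen 16: ,@@,@@,,@,,,,@@@@
gen 17: ,@,,@,@,,@@@,@@@,
gen 18: ,,@,,,,@,@@,,@@,@
gen 19: @,,@@@,,,@,@,@,,,
gen 20: ,@,@@,@@,,,,,,@@,
gen 21: ,,,@,,@,@@@@@,@,@
gen 22: @@,,@,,,@@@@,,,,,
gen 23: @,@,,@@,@@@,@@@@,
gen 24: ,,,@,@,,@@,,@@@,,
gen 25: @@,,,,@,@,@,@@,@@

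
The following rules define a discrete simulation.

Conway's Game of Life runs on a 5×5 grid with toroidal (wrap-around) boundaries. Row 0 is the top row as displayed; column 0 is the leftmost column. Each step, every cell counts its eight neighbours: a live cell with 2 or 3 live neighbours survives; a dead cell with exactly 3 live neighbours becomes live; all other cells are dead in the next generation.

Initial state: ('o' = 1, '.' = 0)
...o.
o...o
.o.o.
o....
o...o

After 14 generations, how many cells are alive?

step 0: ...o.
o...o
.o.o.
o....
o...o
step 1: ...o.
o.ooo
.o...
oo...
o...o
step 2: .oo..
ooooo
...o.
.o..o
oo..o
step 3: .....
o...o
.....
.oooo
...oo
step 4: o..o.
.....
.oo..
o.o.o
o...o
step 5: o....
.oo..
oooo.
..o.o
.....
step 6: .o...
...oo
o...o
o.o.o
.....
step 7: .....
...oo
.o...
oo.oo
oo...
step 8: o...o
.....
.o...
....o
.oo..
step 9: oo...
o....
.....
ooo..
.o.oo
step 10: .oo..
oo...
o....
ooooo
...oo
step 11: .oooo
o.o..
...o.
.oo..
.....
step 12: ooooo
o....
...o.
..o..
o....
step 13: ..oo.
o....
.....
.....
o....
step 14: .o..o
.....
.....
.....
.....

2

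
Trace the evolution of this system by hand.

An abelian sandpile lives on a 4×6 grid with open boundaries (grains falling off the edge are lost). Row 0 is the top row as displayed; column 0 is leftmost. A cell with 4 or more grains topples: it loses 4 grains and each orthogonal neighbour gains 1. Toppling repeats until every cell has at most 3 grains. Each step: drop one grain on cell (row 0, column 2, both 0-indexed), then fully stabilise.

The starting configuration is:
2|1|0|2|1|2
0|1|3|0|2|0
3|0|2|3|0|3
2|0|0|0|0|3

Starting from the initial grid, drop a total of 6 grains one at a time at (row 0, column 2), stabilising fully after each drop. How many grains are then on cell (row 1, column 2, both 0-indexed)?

k=0  2|1|0|2|1|2
0|1|3|0|2|0
3|0|2|3|0|3
2|0|0|0|0|3
k=1  2|1|1|2|1|2
0|1|3|0|2|0
3|0|2|3|0|3
2|0|0|0|0|3
k=2  2|1|2|2|1|2
0|1|3|0|2|0
3|0|2|3|0|3
2|0|0|0|0|3
k=3  2|1|3|2|1|2
0|1|3|0|2|0
3|0|2|3|0|3
2|0|0|0|0|3
k=4  2|2|1|3|1|2
0|2|0|1|2|0
3|0|3|3|0|3
2|0|0|0|0|3
k=5  2|2|2|3|1|2
0|2|0|1|2|0
3|0|3|3|0|3
2|0|0|0|0|3
k=6  2|2|3|3|1|2
0|2|0|1|2|0
3|0|3|3|0|3
2|0|0|0|0|3

0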